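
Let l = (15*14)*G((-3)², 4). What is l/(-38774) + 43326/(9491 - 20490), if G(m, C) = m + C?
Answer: -854974797/213237613 ≈ -4.0095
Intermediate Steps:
G(m, C) = C + m
l = 2730 (l = (15*14)*(4 + (-3)²) = 210*(4 + 9) = 210*13 = 2730)
l/(-38774) + 43326/(9491 - 20490) = 2730/(-38774) + 43326/(9491 - 20490) = 2730*(-1/38774) + 43326/(-10999) = -1365/19387 + 43326*(-1/10999) = -1365/19387 - 43326/10999 = -854974797/213237613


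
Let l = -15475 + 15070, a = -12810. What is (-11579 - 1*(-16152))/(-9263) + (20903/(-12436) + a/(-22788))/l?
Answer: -43493577769139/88595643185460 ≈ -0.49092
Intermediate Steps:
l = -405
(-11579 - 1*(-16152))/(-9263) + (20903/(-12436) + a/(-22788))/l = (-11579 - 1*(-16152))/(-9263) + (20903/(-12436) - 12810/(-22788))/(-405) = (-11579 + 16152)*(-1/9263) + (20903*(-1/12436) - 12810*(-1/22788))*(-1/405) = 4573*(-1/9263) + (-20903/12436 + 2135/3798)*(-1/405) = -4573/9263 - 26419367/23615964*(-1/405) = -4573/9263 + 26419367/9564465420 = -43493577769139/88595643185460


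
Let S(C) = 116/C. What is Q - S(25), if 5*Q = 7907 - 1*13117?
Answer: -26166/25 ≈ -1046.6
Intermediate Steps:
Q = -1042 (Q = (7907 - 1*13117)/5 = (7907 - 13117)/5 = (⅕)*(-5210) = -1042)
Q - S(25) = -1042 - 116/25 = -26166/25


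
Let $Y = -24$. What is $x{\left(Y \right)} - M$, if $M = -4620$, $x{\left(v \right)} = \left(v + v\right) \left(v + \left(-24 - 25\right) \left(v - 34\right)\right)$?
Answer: $-130644$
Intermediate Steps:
$x{\left(v \right)} = 2 v \left(1666 - 48 v\right)$ ($x{\left(v \right)} = 2 v \left(v - 49 \left(-34 + v\right)\right) = 2 v \left(v - \left(-1666 + 49 v\right)\right) = 2 v \left(1666 - 48 v\right)$)
$x{\left(Y \right)} - M = 4 \left(-24\right) \left(833 - -576\right) - -4620 = 4 \left(-24\right) \left(833 + 576\right) + 4620 = 4 \left(-24\right) 1409 + 4620 = -135264 + 4620 = -130644$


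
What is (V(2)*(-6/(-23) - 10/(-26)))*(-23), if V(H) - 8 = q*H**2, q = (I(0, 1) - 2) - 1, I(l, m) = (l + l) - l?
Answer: 772/13 ≈ 59.385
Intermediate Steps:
I(l, m) = l (I(l, m) = 2*l - l = l)
q = -3 (q = (0 - 2) - 1 = -2 - 1 = -3)
V(H) = 8 - 3*H**2
(V(2)*(-6/(-23) - 10/(-26)))*(-23) = ((8 - 3*2**2)*(-6/(-23) - 10/(-26)))*(-23) = ((8 - 3*4)*(-6*(-1/23) - 10*(-1/26)))*(-23) = ((8 - 12)*(6/23 + 5/13))*(-23) = -4*193/299*(-23) = -772/299*(-23) = 772/13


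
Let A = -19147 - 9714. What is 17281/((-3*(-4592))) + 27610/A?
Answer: 16913083/56798448 ≈ 0.29777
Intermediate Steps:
A = -28861
17281/((-3*(-4592))) + 27610/A = 17281/((-3*(-4592))) + 27610/(-28861) = 17281/13776 + 27610*(-1/28861) = 17281*(1/13776) - 27610/28861 = 17281/13776 - 27610/28861 = 16913083/56798448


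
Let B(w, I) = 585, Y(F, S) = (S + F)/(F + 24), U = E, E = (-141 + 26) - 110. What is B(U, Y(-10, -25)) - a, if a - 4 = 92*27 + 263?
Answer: -2166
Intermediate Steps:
E = -225 (E = -115 - 110 = -225)
U = -225
Y(F, S) = (F + S)/(24 + F)
a = 2751 (a = 4 + (92*27 + 263) = 4 + (2484 + 263) = 4 + 2747 = 2751)
B(U, Y(-10, -25)) - a = 585 - 1*2751 = 585 - 2751 = -2166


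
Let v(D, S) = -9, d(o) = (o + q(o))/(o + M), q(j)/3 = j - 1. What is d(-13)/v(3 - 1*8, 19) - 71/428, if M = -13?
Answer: -20077/50076 ≈ -0.40093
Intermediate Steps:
q(j) = -3 + 3*j (q(j) = 3*(j - 1) = 3*(-1 + j) = -3 + 3*j)
d(o) = (-3 + 4*o)/(-13 + o) (d(o) = (o + (-3 + 3*o))/(o - 13) = (-3 + 4*o)/(-13 + o))
d(-13)/v(3 - 1*8, 19) - 71/428 = ((-3 + 4*(-13))/(-13 - 13))/(-9) - 71/428 = ((-3 - 52)/(-26))*(-1/9) - 71*1/428 = -1/26*(-55)*(-1/9) - 71/428 = (55/26)*(-1/9) - 71/428 = -55/234 - 71/428 = -20077/50076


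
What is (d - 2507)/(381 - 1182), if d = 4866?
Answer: -2359/801 ≈ -2.9451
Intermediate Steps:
(d - 2507)/(381 - 1182) = (4866 - 2507)/(381 - 1182) = 2359/(-801) = 2359*(-1/801) = -2359/801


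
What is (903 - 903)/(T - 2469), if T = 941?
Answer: 0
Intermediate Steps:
(903 - 903)/(T - 2469) = (903 - 903)/(941 - 2469) = 0/(-1528) = 0*(-1/1528) = 0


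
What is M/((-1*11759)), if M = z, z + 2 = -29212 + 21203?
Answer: 8011/11759 ≈ 0.68126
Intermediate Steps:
z = -8011 (z = -2 + (-29212 + 21203) = -2 - 8009 = -8011)
M = -8011
M/((-1*11759)) = -8011/((-1*11759)) = -8011/(-11759) = -8011*(-1/11759) = 8011/11759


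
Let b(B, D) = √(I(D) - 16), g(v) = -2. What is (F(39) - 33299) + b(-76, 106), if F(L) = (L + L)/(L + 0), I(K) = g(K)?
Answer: -33297 + 3*I*√2 ≈ -33297.0 + 4.2426*I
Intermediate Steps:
I(K) = -2
b(B, D) = 3*I*√2 (b(B, D) = √(-2 - 16) = √(-18) = 3*I*√2)
F(L) = 2 (F(L) = (2*L)/L = 2)
(F(39) - 33299) + b(-76, 106) = (2 - 33299) + 3*I*√2 = -33297 + 3*I*√2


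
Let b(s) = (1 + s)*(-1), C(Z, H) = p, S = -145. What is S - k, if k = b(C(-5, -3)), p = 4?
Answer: -140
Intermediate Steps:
C(Z, H) = 4
b(s) = -1 - s
k = -5 (k = -1 - 1*4 = -1 - 4 = -5)
S - k = -145 - 1*(-5) = -145 + 5 = -140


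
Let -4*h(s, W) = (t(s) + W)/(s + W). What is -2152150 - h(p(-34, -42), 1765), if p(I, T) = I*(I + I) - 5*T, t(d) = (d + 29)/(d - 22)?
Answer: -92262666084949/42870000 ≈ -2.1521e+6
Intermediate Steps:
t(d) = (29 + d)/(-22 + d)
p(I, T) = -5*T + 2*I² (p(I, T) = I*(2*I) - 5*T = 2*I² - 5*T = -5*T + 2*I²)
h(s, W) = -(W + (29 + s)/(-22 + s))/(4*(W + s)) (h(s, W) = -((29 + s)/(-22 + s) + W)/(4*(s + W)) = -(W + (29 + s)/(-22 + s))/(4*(W + s)))
-2152150 - h(p(-34, -42), 1765) = -2152150 - (-29 - (-5*(-42) + 2*(-34)²) - 1*1765*(-22 + (-5*(-42) + 2*(-34)²)))/(4*(-22 + (-5*(-42) + 2*(-34)²))*(1765 + (-5*(-42) + 2*(-34)²))) = -2152150 - (-29 - (210 + 2*1156) - 1*1765*(-22 + (210 + 2*1156)))/(4*(-22 + (210 + 2*1156))*(1765 + (210 + 2*1156))) = -2152150 - (-29 - (210 + 2312) - 1*1765*(-22 + (210 + 2312)))/(4*(-22 + (210 + 2312))*(1765 + (210 + 2312))) = -2152150 - (-29 - 1*2522 - 1*1765*(-22 + 2522))/(4*(-22 + 2522)*(1765 + 2522)) = -2152150 - (-29 - 2522 - 1*1765*2500)/(4*2500*4287) = -2152150 - (-29 - 2522 - 4412500)/(4*2500*4287) = -2152150 - (-4415051)/(4*2500*4287) = -2152150 - 1*(-4415051/42870000) = -2152150 + 4415051/42870000 = -92262666084949/42870000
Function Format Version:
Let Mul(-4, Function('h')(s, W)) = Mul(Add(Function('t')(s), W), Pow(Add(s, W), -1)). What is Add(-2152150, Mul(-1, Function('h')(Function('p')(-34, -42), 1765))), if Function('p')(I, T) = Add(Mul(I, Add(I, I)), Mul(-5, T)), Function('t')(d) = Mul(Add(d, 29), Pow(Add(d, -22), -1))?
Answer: Rational(-92262666084949, 42870000) ≈ -2.1521e+6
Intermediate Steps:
Function('t')(d) = Mul(Pow(Add(-22, d), -1), Add(29, d)) (Function('t')(d) = Mul(Add(29, d), Pow(Add(-22, d), -1)) = Mul(Pow(Add(-22, d), -1), Add(29, d)))
Function('p')(I, T) = Add(Mul(-5, T), Mul(2, Pow(I, 2))) (Function('p')(I, T) = Add(Mul(I, Mul(2, I)), Mul(-5, T)) = Add(Mul(2, Pow(I, 2)), Mul(-5, T)) = Add(Mul(-5, T), Mul(2, Pow(I, 2))))
Function('h')(s, W) = Mul(Rational(-1, 4), Pow(Add(W, s), -1), Add(W, Mul(Pow(Add(-22, s), -1), Add(29, s)))) (Function('h')(s, W) = Mul(Rational(-1, 4), Mul(Add(Mul(Pow(Add(-22, s), -1), Add(29, s)), W), Pow(Add(s, W), -1))) = Mul(Rational(-1, 4), Mul(Add(W, Mul(Pow(Add(-22, s), -1), Add(29, s))), Pow(Add(W, s), -1))) = Mul(Rational(-1, 4), Mul(Pow(Add(W, s), -1), Add(W, Mul(Pow(Add(-22, s), -1), Add(29, s))))) = Mul(Rational(-1, 4), Pow(Add(W, s), -1), Add(W, Mul(Pow(Add(-22, s), -1), Add(29, s)))))
Add(-2152150, Mul(-1, Function('h')(Function('p')(-34, -42), 1765))) = Add(-2152150, Mul(-1, Mul(Rational(1, 4), Pow(Add(-22, Add(Mul(-5, -42), Mul(2, Pow(-34, 2)))), -1), Pow(Add(1765, Add(Mul(-5, -42), Mul(2, Pow(-34, 2)))), -1), Add(-29, Mul(-1, Add(Mul(-5, -42), Mul(2, Pow(-34, 2)))), Mul(-1, 1765, Add(-22, Add(Mul(-5, -42), Mul(2, Pow(-34, 2))))))))) = Add(-2152150, Mul(-1, Mul(Rational(1, 4), Pow(Add(-22, Add(210, Mul(2, 1156))), -1), Pow(Add(1765, Add(210, Mul(2, 1156))), -1), Add(-29, Mul(-1, Add(210, Mul(2, 1156))), Mul(-1, 1765, Add(-22, Add(210, Mul(2, 1156)))))))) = Add(-2152150, Mul(-1, Mul(Rational(1, 4), Pow(Add(-22, Add(210, 2312)), -1), Pow(Add(1765, Add(210, 2312)), -1), Add(-29, Mul(-1, Add(210, 2312)), Mul(-1, 1765, Add(-22, Add(210, 2312))))))) = Add(-2152150, Mul(-1, Mul(Rational(1, 4), Pow(Add(-22, 2522), -1), Pow(Add(1765, 2522), -1), Add(-29, Mul(-1, 2522), Mul(-1, 1765, Add(-22, 2522)))))) = Add(-2152150, Mul(-1, Mul(Rational(1, 4), Pow(2500, -1), Pow(4287, -1), Add(-29, -2522, Mul(-1, 1765, 2500))))) = Add(-2152150, Mul(-1, Mul(Rational(1, 4), Rational(1, 2500), Rational(1, 4287), Add(-29, -2522, -4412500)))) = Add(-2152150, Mul(-1, Mul(Rational(1, 4), Rational(1, 2500), Rational(1, 4287), -4415051))) = Add(-2152150, Mul(-1, Rational(-4415051, 42870000))) = Add(-2152150, Rational(4415051, 42870000)) = Rational(-92262666084949, 42870000)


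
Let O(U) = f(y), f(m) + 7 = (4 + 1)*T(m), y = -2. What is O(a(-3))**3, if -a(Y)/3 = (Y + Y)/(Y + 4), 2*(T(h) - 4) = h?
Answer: 512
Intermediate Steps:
T(h) = 4 + h/2
f(m) = 13 + 5*m/2 (f(m) = -7 + (4 + 1)*(4 + m/2) = -7 + 5*(4 + m/2) = -7 + (20 + 5*m/2) = 13 + 5*m/2)
a(Y) = -6*Y/(4 + Y) (a(Y) = -3*(Y + Y)/(Y + 4) = -3*2*Y/(4 + Y) = -6*Y/(4 + Y))
O(U) = 8 (O(U) = 13 + (5/2)*(-2) = 13 - 5 = 8)
O(a(-3))**3 = 8**3 = 512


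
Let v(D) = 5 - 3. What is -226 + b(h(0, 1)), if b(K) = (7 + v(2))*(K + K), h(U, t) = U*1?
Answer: -226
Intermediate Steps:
h(U, t) = U
v(D) = 2
b(K) = 18*K (b(K) = (7 + 2)*(K + K) = 9*(2*K) = 18*K)
-226 + b(h(0, 1)) = -226 + 18*0 = -226 + 0 = -226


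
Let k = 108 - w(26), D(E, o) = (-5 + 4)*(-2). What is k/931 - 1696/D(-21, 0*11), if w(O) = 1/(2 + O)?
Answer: -22102641/26068 ≈ -847.88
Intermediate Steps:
D(E, o) = 2 (D(E, o) = -1*(-2) = 2)
k = 3023/28 (k = 108 - 1/(2 + 26) = 108 - 1/28 = 3023/28 ≈ 107.96)
k/931 - 1696/D(-21, 0*11) = (3023/28)/931 - 1696/2 = (3023/28)*(1/931) - 1696*½ = 3023/26068 - 848 = -22102641/26068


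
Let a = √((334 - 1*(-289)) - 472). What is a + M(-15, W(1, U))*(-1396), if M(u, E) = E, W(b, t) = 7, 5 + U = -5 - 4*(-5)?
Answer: -9772 + √151 ≈ -9759.7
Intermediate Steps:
U = 10 (U = -5 + (-5 - 4*(-5)) = -5 + (-5 + 20) = -5 + 15 = 10)
a = √151 (a = √((334 + 289) - 472) = √(623 - 472) = √151 ≈ 12.288)
a + M(-15, W(1, U))*(-1396) = √151 + 7*(-1396) = √151 - 9772 = -9772 + √151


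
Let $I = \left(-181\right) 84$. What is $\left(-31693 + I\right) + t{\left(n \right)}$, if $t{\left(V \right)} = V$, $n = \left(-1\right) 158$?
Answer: $-47055$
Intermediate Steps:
$n = -158$
$I = -15204$
$\left(-31693 + I\right) + t{\left(n \right)} = \left(-31693 - 15204\right) - 158 = -46897 - 158 = -47055$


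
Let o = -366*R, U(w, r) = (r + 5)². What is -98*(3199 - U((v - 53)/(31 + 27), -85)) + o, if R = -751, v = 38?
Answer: 588564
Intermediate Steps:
U(w, r) = (5 + r)²
o = 274866 (o = -366*(-751) = 274866)
-98*(3199 - U((v - 53)/(31 + 27), -85)) + o = -98*(3199 - (5 - 85)²) + 274866 = -98*(3199 - 1*(-80)²) + 274866 = -98*(3199 - 1*6400) + 274866 = -98*(3199 - 6400) + 274866 = -98*(-3201) + 274866 = 313698 + 274866 = 588564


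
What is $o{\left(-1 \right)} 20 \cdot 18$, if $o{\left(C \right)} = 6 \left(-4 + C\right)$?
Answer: $-10800$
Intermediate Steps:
$o{\left(C \right)} = -24 + 6 C$
$o{\left(-1 \right)} 20 \cdot 18 = \left(-24 + 6 \left(-1\right)\right) 20 \cdot 18 = \left(-24 - 6\right) 20 \cdot 18 = \left(-30\right) 20 \cdot 18 = \left(-600\right) 18 = -10800$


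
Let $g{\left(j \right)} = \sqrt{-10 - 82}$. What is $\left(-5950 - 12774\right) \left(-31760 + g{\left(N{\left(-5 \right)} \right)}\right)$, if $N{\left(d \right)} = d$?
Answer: $594674240 - 37448 i \sqrt{23} \approx 5.9467 \cdot 10^{8} - 1.7959 \cdot 10^{5} i$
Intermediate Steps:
$g{\left(j \right)} = 2 i \sqrt{23}$ ($g{\left(j \right)} = \sqrt{-92} = 2 i \sqrt{23}$)
$\left(-5950 - 12774\right) \left(-31760 + g{\left(N{\left(-5 \right)} \right)}\right) = \left(-5950 - 12774\right) \left(-31760 + 2 i \sqrt{23}\right) = - 18724 \left(-31760 + 2 i \sqrt{23}\right) = 594674240 - 37448 i \sqrt{23}$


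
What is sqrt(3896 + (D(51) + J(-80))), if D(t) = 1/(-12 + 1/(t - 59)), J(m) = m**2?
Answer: 4*sqrt(6054643)/97 ≈ 101.47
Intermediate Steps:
D(t) = 1/(-12 + 1/(-59 + t))
sqrt(3896 + (D(51) + J(-80))) = sqrt(3896 + ((59 - 1*51)/(-709 + 12*51) + (-80)**2)) = sqrt(3896 + ((59 - 51)/(-709 + 612) + 6400)) = sqrt(3896 + (8/(-97) + 6400)) = sqrt(3896 + (-1/97*8 + 6400)) = sqrt(3896 + (-8/97 + 6400)) = sqrt(3896 + 620792/97) = sqrt(998704/97) = 4*sqrt(6054643)/97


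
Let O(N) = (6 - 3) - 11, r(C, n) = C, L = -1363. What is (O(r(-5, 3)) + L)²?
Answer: 1879641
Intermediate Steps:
O(N) = -8 (O(N) = 3 - 11 = -8)
(O(r(-5, 3)) + L)² = (-8 - 1363)² = (-1371)² = 1879641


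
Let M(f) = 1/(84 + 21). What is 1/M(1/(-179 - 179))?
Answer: 105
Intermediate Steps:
M(f) = 1/105
1/M(1/(-179 - 179)) = 1/(1/105) = 105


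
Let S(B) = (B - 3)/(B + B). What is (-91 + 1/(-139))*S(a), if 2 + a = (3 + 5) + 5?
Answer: -4600/139 ≈ -33.094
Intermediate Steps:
a = 11 (a = -2 + ((3 + 5) + 5) = -2 + (8 + 5) = -2 + 13 = 11)
S(B) = (-3 + B)/(2*B) (S(B) = (-3 + B)/((2*B)) = (-3 + B)*(1/(2*B)) = (-3 + B)/(2*B))
(-91 + 1/(-139))*S(a) = (-91 + 1/(-139))*((1/2)*(-3 + 11)/11) = (-91 - 1/139)*((1/2)*(1/11)*8) = -12650/139*4/11 = -4600/139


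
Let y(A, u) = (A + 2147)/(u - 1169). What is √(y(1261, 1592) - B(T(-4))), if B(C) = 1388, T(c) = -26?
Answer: 2*I*√6858663/141 ≈ 37.148*I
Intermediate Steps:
y(A, u) = (2147 + A)/(-1169 + u)
√(y(1261, 1592) - B(T(-4))) = √((2147 + 1261)/(-1169 + 1592) - 1*1388) = √(3408/423 - 1388) = √((1/423)*3408 - 1388) = √(1136/141 - 1388) = √(-194572/141) = 2*I*√6858663/141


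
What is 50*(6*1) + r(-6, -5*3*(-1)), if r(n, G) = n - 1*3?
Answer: 291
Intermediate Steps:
r(n, G) = -3 + n (r(n, G) = n - 3 = -3 + n)
50*(6*1) + r(-6, -5*3*(-1)) = 50*(6*1) + (-3 - 6) = 50*6 - 9 = 300 - 9 = 291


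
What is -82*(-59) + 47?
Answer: 4885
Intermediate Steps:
-82*(-59) + 47 = 4838 + 47 = 4885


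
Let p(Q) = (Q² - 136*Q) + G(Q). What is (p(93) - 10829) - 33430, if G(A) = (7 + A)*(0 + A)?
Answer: -38958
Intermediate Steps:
G(A) = A*(7 + A) (G(A) = (7 + A)*A = A*(7 + A))
p(Q) = Q² - 136*Q + Q*(7 + Q) (p(Q) = (Q² - 136*Q) + Q*(7 + Q) = Q² - 136*Q + Q*(7 + Q))
(p(93) - 10829) - 33430 = (93*(-129 + 2*93) - 10829) - 33430 = (93*(-129 + 186) - 10829) - 33430 = (93*57 - 10829) - 33430 = (5301 - 10829) - 33430 = -5528 - 33430 = -38958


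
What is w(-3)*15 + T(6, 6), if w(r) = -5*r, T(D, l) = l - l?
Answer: 225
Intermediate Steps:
T(D, l) = 0
w(-3)*15 + T(6, 6) = -5*(-3)*15 + 0 = 15*15 + 0 = 225 + 0 = 225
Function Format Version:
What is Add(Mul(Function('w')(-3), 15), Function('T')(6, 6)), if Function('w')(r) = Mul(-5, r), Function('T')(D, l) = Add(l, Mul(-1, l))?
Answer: 225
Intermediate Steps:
Function('T')(D, l) = 0
Add(Mul(Function('w')(-3), 15), Function('T')(6, 6)) = Add(Mul(Mul(-5, -3), 15), 0) = Add(Mul(15, 15), 0) = Add(225, 0) = 225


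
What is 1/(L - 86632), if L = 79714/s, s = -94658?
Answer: -47329/4100245785 ≈ -1.1543e-5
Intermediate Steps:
L = -39857/47329 (L = 79714/(-94658) = 79714*(-1/94658) = -39857/47329 ≈ -0.84213)
1/(L - 86632) = 1/(-39857/47329 - 86632) = 1/(-4100245785/47329) = -47329/4100245785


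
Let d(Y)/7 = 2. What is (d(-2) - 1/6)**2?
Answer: 6889/36 ≈ 191.36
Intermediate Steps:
d(Y) = 14 (d(Y) = 7*2 = 14)
(d(-2) - 1/6)**2 = (14 - 1/6)**2 = (83/6)**2 = 6889/36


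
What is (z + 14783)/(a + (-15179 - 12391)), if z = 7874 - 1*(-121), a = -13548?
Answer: -1627/2937 ≈ -0.55397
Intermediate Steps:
z = 7995 (z = 7874 + 121 = 7995)
(z + 14783)/(a + (-15179 - 12391)) = (7995 + 14783)/(-13548 + (-15179 - 12391)) = 22778/(-13548 - 27570) = 22778/(-41118) = 22778*(-1/41118) = -1627/2937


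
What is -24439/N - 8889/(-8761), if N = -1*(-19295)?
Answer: -42596824/169043495 ≈ -0.25199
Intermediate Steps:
N = 19295
-24439/N - 8889/(-8761) = -24439/19295 - 8889/(-8761) = -24439*1/19295 - 8889*(-1/8761) = -24439/19295 + 8889/8761 = -42596824/169043495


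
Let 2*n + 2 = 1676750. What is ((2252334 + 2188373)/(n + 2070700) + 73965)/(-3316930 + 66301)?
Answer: -215174099117/9456320307546 ≈ -0.022755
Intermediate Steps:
n = 838374 (n = -1 + (1/2)*1676750 = -1 + 838375 = 838374)
((2252334 + 2188373)/(n + 2070700) + 73965)/(-3316930 + 66301) = ((2252334 + 2188373)/(838374 + 2070700) + 73965)/(-3316930 + 66301) = (4440707/2909074 + 73965)/(-3250629) = (4440707*(1/2909074) + 73965)*(-1/3250629) = (4440707/2909074 + 73965)*(-1/3250629) = (215174099117/2909074)*(-1/3250629) = -215174099117/9456320307546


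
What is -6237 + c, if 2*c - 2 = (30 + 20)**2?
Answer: -4986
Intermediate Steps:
c = 1251 (c = 1 + (30 + 20)**2/2 = 1 + (1/2)*50**2 = 1 + (1/2)*2500 = 1 + 1250 = 1251)
-6237 + c = -6237 + 1251 = -4986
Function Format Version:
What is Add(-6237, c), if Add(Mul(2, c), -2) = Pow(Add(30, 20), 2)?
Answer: -4986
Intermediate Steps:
c = 1251 (c = Add(1, Mul(Rational(1, 2), Pow(Add(30, 20), 2))) = Add(1, Mul(Rational(1, 2), Pow(50, 2))) = Add(1, Mul(Rational(1, 2), 2500)) = Add(1, 1250) = 1251)
Add(-6237, c) = Add(-6237, 1251) = -4986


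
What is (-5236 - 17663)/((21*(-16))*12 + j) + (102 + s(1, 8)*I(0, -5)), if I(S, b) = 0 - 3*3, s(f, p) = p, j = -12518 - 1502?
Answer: 564459/18052 ≈ 31.268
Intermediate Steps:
j = -14020
I(S, b) = -9 (I(S, b) = 0 - 9 = -9)
(-5236 - 17663)/((21*(-16))*12 + j) + (102 + s(1, 8)*I(0, -5)) = (-5236 - 17663)/((21*(-16))*12 - 14020) + (102 + 8*(-9)) = -22899/(-336*12 - 14020) + (102 - 72) = -22899/(-4032 - 14020) + 30 = -22899/(-18052) + 30 = -22899*(-1/18052) + 30 = 22899/18052 + 30 = 564459/18052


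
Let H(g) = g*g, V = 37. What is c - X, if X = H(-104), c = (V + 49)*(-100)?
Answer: -19416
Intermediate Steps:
c = -8600 (c = (37 + 49)*(-100) = 86*(-100) = -8600)
H(g) = g²
X = 10816 (X = (-104)² = 10816)
c - X = -8600 - 1*10816 = -8600 - 10816 = -19416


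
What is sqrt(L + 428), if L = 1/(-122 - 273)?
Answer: sqrt(66778305)/395 ≈ 20.688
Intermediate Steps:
L = -1/395 (L = 1/(-395) = -1/395 ≈ -0.0025316)
sqrt(L + 428) = sqrt(-1/395 + 428) = sqrt(169059/395) = sqrt(66778305)/395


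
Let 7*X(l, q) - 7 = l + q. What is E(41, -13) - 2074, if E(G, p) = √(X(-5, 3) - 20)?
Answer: -2074 + 3*I*√105/7 ≈ -2074.0 + 4.3915*I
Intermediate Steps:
X(l, q) = 1 + l/7 + q/7 (X(l, q) = 1 + (l + q)/7 = 1 + (l/7 + q/7) = 1 + l/7 + q/7)
E(G, p) = 3*I*√105/7 (E(G, p) = √((1 + (⅐)*(-5) + (⅐)*3) - 20) = √((1 - 5/7 + 3/7) - 20) = √(5/7 - 20) = √(-135/7) = 3*I*√105/7)
E(41, -13) - 2074 = 3*I*√105/7 - 2074 = -2074 + 3*I*√105/7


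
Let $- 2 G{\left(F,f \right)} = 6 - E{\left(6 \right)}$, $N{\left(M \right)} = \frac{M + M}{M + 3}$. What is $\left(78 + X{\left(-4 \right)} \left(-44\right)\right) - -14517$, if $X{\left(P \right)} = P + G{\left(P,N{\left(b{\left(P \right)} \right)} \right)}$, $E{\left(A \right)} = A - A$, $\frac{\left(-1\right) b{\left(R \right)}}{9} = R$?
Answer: $14903$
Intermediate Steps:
$b{\left(R \right)} = - 9 R$
$N{\left(M \right)} = \frac{2 M}{3 + M}$
$E{\left(A \right)} = 0$
$G{\left(F,f \right)} = -3$ ($G{\left(F,f \right)} = - \frac{6 - 0}{2} = - \frac{6 + 0}{2} = \left(- \frac{1}{2}\right) 6 = -3$)
$X{\left(P \right)} = -3 + P$ ($X{\left(P \right)} = P - 3 = -3 + P$)
$\left(78 + X{\left(-4 \right)} \left(-44\right)\right) - -14517 = \left(78 + \left(-3 - 4\right) \left(-44\right)\right) - -14517 = \left(78 - -308\right) + 14517 = \left(78 + 308\right) + 14517 = 386 + 14517 = 14903$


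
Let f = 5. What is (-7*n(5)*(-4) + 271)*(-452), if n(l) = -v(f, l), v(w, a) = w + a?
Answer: 4068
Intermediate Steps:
v(w, a) = a + w
n(l) = -5 - l (n(l) = -(l + 5) = -(5 + l) = -5 - l)
(-7*n(5)*(-4) + 271)*(-452) = (-7*(-5 - 1*5)*(-4) + 271)*(-452) = (-7*(-5 - 5)*(-4) + 271)*(-452) = (-7*(-10)*(-4) + 271)*(-452) = (70*(-4) + 271)*(-452) = (-280 + 271)*(-452) = -9*(-452) = 4068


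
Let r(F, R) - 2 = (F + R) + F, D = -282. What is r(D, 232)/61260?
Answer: -11/2042 ≈ -0.0053869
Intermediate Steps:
r(F, R) = 2 + R + 2*F (r(F, R) = 2 + ((F + R) + F) = 2 + (R + 2*F) = 2 + R + 2*F)
r(D, 232)/61260 = (2 + 232 + 2*(-282))/61260 = (2 + 232 - 564)*(1/61260) = -330*1/61260 = -11/2042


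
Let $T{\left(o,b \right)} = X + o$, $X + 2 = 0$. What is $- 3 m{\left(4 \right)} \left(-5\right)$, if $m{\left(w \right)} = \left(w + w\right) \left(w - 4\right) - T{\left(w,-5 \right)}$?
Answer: $-30$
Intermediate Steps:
$X = -2$ ($X = -2 + 0 = -2$)
$T{\left(o,b \right)} = -2 + o$
$m{\left(w \right)} = 2 - w + 2 w \left(-4 + w\right)$ ($m{\left(w \right)} = \left(w + w\right) \left(w - 4\right) - \left(-2 + w\right) = 2 w \left(-4 + w\right) - \left(-2 + w\right) = 2 - w + 2 w \left(-4 + w\right)$)
$- 3 m{\left(4 \right)} \left(-5\right) = - 3 \left(2 - 36 + 2 \cdot 4^{2}\right) \left(-5\right) = - 3 \left(2 - 36 + 2 \cdot 16\right) \left(-5\right) = - 3 \left(2 - 36 + 32\right) \left(-5\right) = \left(-3\right) \left(-2\right) \left(-5\right) = 6 \left(-5\right) = -30$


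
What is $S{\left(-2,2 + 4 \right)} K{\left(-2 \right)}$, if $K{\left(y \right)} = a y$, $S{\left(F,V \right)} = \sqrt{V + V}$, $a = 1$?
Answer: $- 4 \sqrt{3} \approx -6.9282$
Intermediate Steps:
$S{\left(F,V \right)} = \sqrt{2} \sqrt{V}$ ($S{\left(F,V \right)} = \sqrt{2 V} = \sqrt{2} \sqrt{V}$)
$K{\left(y \right)} = y$ ($K{\left(y \right)} = 1 y = y$)
$S{\left(-2,2 + 4 \right)} K{\left(-2 \right)} = \sqrt{2} \sqrt{2 + 4} \left(-2\right) = \sqrt{2} \sqrt{6} \left(-2\right) = 2 \sqrt{3} \left(-2\right) = - 4 \sqrt{3}$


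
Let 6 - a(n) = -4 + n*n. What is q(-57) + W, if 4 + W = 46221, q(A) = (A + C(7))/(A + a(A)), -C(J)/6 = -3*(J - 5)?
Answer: 152331253/3296 ≈ 46217.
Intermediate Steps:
a(n) = 10 - n² (a(n) = 6 - (-4 + n*n) = 6 - (-4 + n²) = 6 + (4 - n²) = 10 - n²)
C(J) = -90 + 18*J (C(J) = -(-18)*(J - 5) = -(-18)*(-5 + J) = -6*(15 - 3*J) = -90 + 18*J)
q(A) = (36 + A)/(10 + A - A²) (q(A) = (A + (-90 + 18*7))/(A + (10 - A²)) = (A + (-90 + 126))/(10 + A - A²) = (A + 36)/(10 + A - A²) = (36 + A)/(10 + A - A²))
W = 46217 (W = -4 + 46221 = 46217)
q(-57) + W = (36 - 57)/(10 - 57 - 1*(-57)²) + 46217 = -21/(10 - 57 - 1*3249) + 46217 = -21/(10 - 57 - 3249) + 46217 = -21/(-3296) + 46217 = -1/3296*(-21) + 46217 = 21/3296 + 46217 = 152331253/3296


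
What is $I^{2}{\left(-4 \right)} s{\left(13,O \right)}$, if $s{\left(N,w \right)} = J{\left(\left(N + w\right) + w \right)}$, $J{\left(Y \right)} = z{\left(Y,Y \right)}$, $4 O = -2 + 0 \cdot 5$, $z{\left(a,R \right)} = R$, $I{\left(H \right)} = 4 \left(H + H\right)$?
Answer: $12288$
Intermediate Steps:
$I{\left(H \right)} = 8 H$ ($I{\left(H \right)} = 4 \cdot 2 H = 8 H$)
$O = - \frac{1}{2}$ ($O = \frac{-2 + 0 \cdot 5}{4} = \frac{-2 + 0}{4} = \frac{1}{4} \left(-2\right) = - \frac{1}{2} \approx -0.5$)
$J{\left(Y \right)} = Y$
$s{\left(N,w \right)} = N + 2 w$ ($s{\left(N,w \right)} = \left(N + w\right) + w = N + 2 w$)
$I^{2}{\left(-4 \right)} s{\left(13,O \right)} = \left(8 \left(-4\right)\right)^{2} \left(13 + 2 \left(- \frac{1}{2}\right)\right) = \left(-32\right)^{2} \left(13 - 1\right) = 1024 \cdot 12 = 12288$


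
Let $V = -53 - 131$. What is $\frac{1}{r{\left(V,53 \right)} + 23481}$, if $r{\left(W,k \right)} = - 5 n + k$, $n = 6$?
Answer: $\frac{1}{23504} \approx 4.2546 \cdot 10^{-5}$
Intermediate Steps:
$V = -184$
$r{\left(W,k \right)} = -30 + k$ ($r{\left(W,k \right)} = \left(-5\right) 6 + k = -30 + k$)
$\frac{1}{r{\left(V,53 \right)} + 23481} = \frac{1}{\left(-30 + 53\right) + 23481} = \frac{1}{23 + 23481} = \frac{1}{23504}$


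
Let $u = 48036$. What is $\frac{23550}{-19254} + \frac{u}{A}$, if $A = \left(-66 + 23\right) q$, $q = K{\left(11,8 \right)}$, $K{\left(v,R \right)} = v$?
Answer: $- \frac{156004049}{1517857} \approx -102.78$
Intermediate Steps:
$q = 11$
$A = -473$ ($A = \left(-66 + 23\right) 11 = \left(-43\right) 11 = -473$)
$\frac{23550}{-19254} + \frac{u}{A} = \frac{23550}{-19254} + \frac{48036}{-473} = 23550 \left(- \frac{1}{19254}\right) + 48036 \left(- \frac{1}{473}\right) = - \frac{3925}{3209} - \frac{48036}{473} = - \frac{156004049}{1517857}$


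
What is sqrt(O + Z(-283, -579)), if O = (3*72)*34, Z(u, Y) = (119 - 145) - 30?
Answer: 2*sqrt(1822) ≈ 85.370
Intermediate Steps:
Z(u, Y) = -56 (Z(u, Y) = -26 - 30 = -56)
O = 7344 (O = 216*34 = 7344)
sqrt(O + Z(-283, -579)) = sqrt(7344 - 56) = sqrt(7288) = 2*sqrt(1822)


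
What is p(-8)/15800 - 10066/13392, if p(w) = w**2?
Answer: -9886607/13224600 ≈ -0.74759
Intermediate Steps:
p(-8)/15800 - 10066/13392 = (-8)**2/15800 - 10066/13392 = 64*(1/15800) - 10066*1/13392 = 8/1975 - 5033/6696 = -9886607/13224600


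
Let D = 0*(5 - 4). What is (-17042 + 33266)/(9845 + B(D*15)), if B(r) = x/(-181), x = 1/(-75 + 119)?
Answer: 43069312/26135193 ≈ 1.6479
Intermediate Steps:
D = 0 (D = 0*1 = 0)
x = 1/44 ≈ 0.022727
B(r) = -1/7964 (B(r) = (1/44)/(-181) = (1/44)*(-1/181) = -1/7964)
(-17042 + 33266)/(9845 + B(D*15)) = (-17042 + 33266)/(9845 - 1/7964) = 16224/(78405579/7964) = 16224*(7964/78405579) = 43069312/26135193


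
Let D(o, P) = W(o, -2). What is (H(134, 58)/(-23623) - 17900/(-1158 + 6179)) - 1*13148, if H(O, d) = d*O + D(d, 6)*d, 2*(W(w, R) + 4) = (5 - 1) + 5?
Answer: -1559960539805/118611083 ≈ -13152.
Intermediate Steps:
W(w, R) = 1/2 (W(w, R) = -4 + ((5 - 1) + 5)/2 = -4 + (4 + 5)/2 = -4 + (1/2)*9 = -4 + 9/2 = 1/2)
D(o, P) = 1/2
H(O, d) = d/2 + O*d (H(O, d) = d*O + d/2 = O*d + d/2 = d/2 + O*d)
(H(134, 58)/(-23623) - 17900/(-1158 + 6179)) - 1*13148 = ((58*(1/2 + 134))/(-23623) - 17900/(-1158 + 6179)) - 1*13148 = ((58*(269/2))*(-1/23623) - 17900/5021) - 13148 = (7801*(-1/23623) - 17900*1/5021) - 13148 = (-7801/23623 - 17900/5021) - 13148 = -462020521/118611083 - 13148 = -1559960539805/118611083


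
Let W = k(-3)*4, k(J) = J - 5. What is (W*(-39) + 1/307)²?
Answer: 146793960769/94249 ≈ 1.5575e+6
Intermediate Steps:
k(J) = -5 + J
W = -32 (W = (-5 - 3)*4 = -8*4 = -32)
(W*(-39) + 1/307)² = (-32*(-39) + 1/307)² = (1248 + 1/307)² = (383137/307)² = 146793960769/94249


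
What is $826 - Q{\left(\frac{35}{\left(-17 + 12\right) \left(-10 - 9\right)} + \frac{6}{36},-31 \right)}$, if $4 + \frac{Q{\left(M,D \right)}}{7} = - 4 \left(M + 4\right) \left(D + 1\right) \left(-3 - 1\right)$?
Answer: $\frac{305746}{19} \approx 16092.0$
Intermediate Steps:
$Q{\left(M,D \right)} = -28 + 112 \left(1 + D\right) \left(4 + M\right)$ ($Q{\left(M,D \right)} = -28 + 7 - 4 \left(M + 4\right) \left(D + 1\right) \left(-3 - 1\right) = -28 + 7 - 4 \left(4 + M\right) \left(1 + D\right) \left(-4\right) = -28 + 7 - 4 \left(1 + D\right) \left(4 + M\right) \left(-4\right) = -28 + 7 \cdot 16 \left(1 + D\right) \left(4 + M\right) = -28 + 112 \left(1 + D\right) \left(4 + M\right)$)
$826 - Q{\left(\frac{35}{\left(-17 + 12\right) \left(-10 - 9\right)} + \frac{6}{36},-31 \right)} = 826 - \left(420 + 112 \left(\frac{35}{\left(-17 + 12\right) \left(-10 - 9\right)} + \frac{6}{36}\right) + 448 \left(-31\right) + 112 \left(-31\right) \left(\frac{35}{\left(-17 + 12\right) \left(-10 - 9\right)} + \frac{6}{36}\right)\right) = 826 - \left(420 + 112 \left(\frac{35}{\left(-5\right) \left(-19\right)} + 6 \cdot \frac{1}{36}\right) - 13888 + 112 \left(-31\right) \left(\frac{35}{\left(-5\right) \left(-19\right)} + 6 \cdot \frac{1}{36}\right)\right) = 826 - \left(420 + 112 \left(\frac{35}{95} + \frac{1}{6}\right) - 13888 + 112 \left(-31\right) \left(\frac{35}{95} + \frac{1}{6}\right)\right) = 826 - \left(420 + 112 \left(35 \cdot \frac{1}{95} + \frac{1}{6}\right) - 13888 + 112 \left(-31\right) \left(35 \cdot \frac{1}{95} + \frac{1}{6}\right)\right) = 826 - \left(420 + 112 \left(\frac{7}{19} + \frac{1}{6}\right) - 13888 + 112 \left(-31\right) \left(\frac{7}{19} + \frac{1}{6}\right)\right) = 826 - \left(420 + 112 \cdot \frac{61}{114} - 13888 + 112 \left(-31\right) \frac{61}{114}\right) = 826 - \left(420 + \frac{3416}{57} - 13888 - \frac{105896}{57}\right) = 826 - - \frac{290052}{19} = 826 + \frac{290052}{19} = \frac{305746}{19}$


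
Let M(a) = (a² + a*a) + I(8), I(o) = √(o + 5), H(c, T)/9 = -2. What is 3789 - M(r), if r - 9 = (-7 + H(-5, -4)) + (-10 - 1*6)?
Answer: 1741 - √13 ≈ 1737.4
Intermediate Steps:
H(c, T) = -18 (H(c, T) = 9*(-2) = -18)
I(o) = √(5 + o)
r = -32 (r = 9 + ((-7 - 18) + (-10 - 1*6)) = 9 + (-25 + (-10 - 6)) = 9 + (-25 - 16) = 9 - 41 = -32)
M(a) = √13 + 2*a² (M(a) = (a² + a*a) + √(5 + 8) = (a² + a²) + √13 = 2*a² + √13 = √13 + 2*a²)
3789 - M(r) = 3789 - (√13 + 2*(-32)²) = 3789 - (√13 + 2*1024) = 3789 - (√13 + 2048) = 3789 - (2048 + √13) = 3789 + (-2048 - √13) = 1741 - √13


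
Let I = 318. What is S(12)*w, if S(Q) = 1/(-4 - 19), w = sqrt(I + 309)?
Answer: -sqrt(627)/23 ≈ -1.0887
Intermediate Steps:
w = sqrt(627) (w = sqrt(318 + 309) = sqrt(627) ≈ 25.040)
S(Q) = -1/23 (S(Q) = 1/(-23) = -1/23)
S(12)*w = -sqrt(627)/23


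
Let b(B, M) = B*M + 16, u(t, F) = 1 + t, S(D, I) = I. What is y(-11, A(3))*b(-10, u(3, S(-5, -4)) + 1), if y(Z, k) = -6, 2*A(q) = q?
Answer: 204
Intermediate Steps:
A(q) = q/2
b(B, M) = 16 + B*M
y(-11, A(3))*b(-10, u(3, S(-5, -4)) + 1) = -6*(16 - 10*((1 + 3) + 1)) = -6*(16 - 10*(4 + 1)) = -6*(16 - 10*5) = -6*(16 - 50) = -6*(-34) = 204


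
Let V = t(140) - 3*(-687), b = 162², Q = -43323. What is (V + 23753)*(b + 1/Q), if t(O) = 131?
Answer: 29498655801395/43323 ≈ 6.8090e+8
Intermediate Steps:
b = 26244
V = 2192 (V = 131 - 3*(-687) = 131 + 2061 = 2192)
(V + 23753)*(b + 1/Q) = (2192 + 23753)*(26244 + 1/(-43323)) = 25945*(26244 - 1/43323) = 25945*(1136968811/43323) = 29498655801395/43323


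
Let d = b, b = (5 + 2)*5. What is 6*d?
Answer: 210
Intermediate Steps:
b = 35 (b = 7*5 = 35)
d = 35
6*d = 6*35 = 210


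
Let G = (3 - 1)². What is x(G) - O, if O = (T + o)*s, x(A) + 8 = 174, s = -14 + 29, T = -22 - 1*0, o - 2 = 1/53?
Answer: 24683/53 ≈ 465.72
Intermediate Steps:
o = 107/53 (o = 2 + 1/53 = 107/53 ≈ 2.0189)
T = -22 (T = -22 + 0 = -22)
s = 15
G = 4 (G = 2² = 4)
x(A) = 166 (x(A) = -8 + 174 = 166)
O = -15885/53 (O = (-22 + 107/53)*15 = -1059/53*15 = -15885/53 ≈ -299.72)
x(G) - O = 166 - 1*(-15885/53) = 166 + 15885/53 = 24683/53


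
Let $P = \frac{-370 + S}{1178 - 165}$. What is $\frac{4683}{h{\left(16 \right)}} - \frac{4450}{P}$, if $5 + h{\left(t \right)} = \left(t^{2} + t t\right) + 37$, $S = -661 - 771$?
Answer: $\frac{72373799}{28832} \approx 2510.2$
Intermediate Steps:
$S = -1432$ ($S = -661 - 771 = -1432$)
$h{\left(t \right)} = 32 + 2 t^{2}$ ($h{\left(t \right)} = -5 + \left(\left(t^{2} + t t\right) + 37\right) = -5 + \left(\left(t^{2} + t^{2}\right) + 37\right) = -5 + \left(2 t^{2} + 37\right) = -5 + \left(37 + 2 t^{2}\right) = 32 + 2 t^{2}$)
$P = - \frac{1802}{1013}$ ($P = \frac{-370 - 1432}{1178 - 165} = - \frac{1802}{1013} \approx -1.7789$)
$\frac{4683}{h{\left(16 \right)}} - \frac{4450}{P} = \frac{4683}{32 + 2 \cdot 16^{2}} - \frac{4450}{- \frac{1802}{1013}} = \frac{4683}{32 + 2 \cdot 256} - - \frac{2253925}{901} = \frac{4683}{32 + 512} + \frac{2253925}{901} = \frac{4683}{544} + \frac{2253925}{901} = \frac{72373799}{28832}$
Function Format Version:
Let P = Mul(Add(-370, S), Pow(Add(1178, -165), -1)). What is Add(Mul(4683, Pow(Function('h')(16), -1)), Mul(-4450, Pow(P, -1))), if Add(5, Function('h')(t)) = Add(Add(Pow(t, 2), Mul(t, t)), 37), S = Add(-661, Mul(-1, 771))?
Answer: Rational(72373799, 28832) ≈ 2510.2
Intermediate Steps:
S = -1432 (S = Add(-661, -771) = -1432)
Function('h')(t) = Add(32, Mul(2, Pow(t, 2))) (Function('h')(t) = Add(-5, Add(Add(Pow(t, 2), Mul(t, t)), 37)) = Add(-5, Add(Add(Pow(t, 2), Pow(t, 2)), 37)) = Add(-5, Add(Mul(2, Pow(t, 2)), 37)) = Add(-5, Add(37, Mul(2, Pow(t, 2)))) = Add(32, Mul(2, Pow(t, 2))))
P = Rational(-1802, 1013) (P = Mul(Add(-370, -1432), Pow(Add(1178, -165), -1)) = Mul(-1802, Pow(1013, -1)) = Mul(-1802, Rational(1, 1013)) = Rational(-1802, 1013) ≈ -1.7789)
Add(Mul(4683, Pow(Function('h')(16), -1)), Mul(-4450, Pow(P, -1))) = Add(Mul(4683, Pow(Add(32, Mul(2, Pow(16, 2))), -1)), Mul(-4450, Pow(Rational(-1802, 1013), -1))) = Add(Mul(4683, Pow(Add(32, Mul(2, 256)), -1)), Mul(-4450, Rational(-1013, 1802))) = Add(Mul(4683, Pow(Add(32, 512), -1)), Rational(2253925, 901)) = Add(Mul(4683, Pow(544, -1)), Rational(2253925, 901)) = Add(Mul(4683, Rational(1, 544)), Rational(2253925, 901)) = Add(Rational(4683, 544), Rational(2253925, 901)) = Rational(72373799, 28832)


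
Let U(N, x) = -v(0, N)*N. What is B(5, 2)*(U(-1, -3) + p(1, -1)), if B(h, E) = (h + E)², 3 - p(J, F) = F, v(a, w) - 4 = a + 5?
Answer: 637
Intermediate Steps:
v(a, w) = 9 + a (v(a, w) = 4 + (a + 5) = 4 + (5 + a) = 9 + a)
p(J, F) = 3 - F
B(h, E) = (E + h)²
U(N, x) = -9*N (U(N, x) = -(9 + 0)*N = -9*N)
B(5, 2)*(U(-1, -3) + p(1, -1)) = (2 + 5)²*(-9*(-1) + (3 - 1*(-1))) = 7²*(9 + (3 + 1)) = 49*(9 + 4) = 49*13 = 637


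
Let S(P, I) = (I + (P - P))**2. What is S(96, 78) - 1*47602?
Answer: -41518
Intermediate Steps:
S(P, I) = I**2 (S(P, I) = (I + 0)**2 = I**2)
S(96, 78) - 1*47602 = 78**2 - 1*47602 = 6084 - 47602 = -41518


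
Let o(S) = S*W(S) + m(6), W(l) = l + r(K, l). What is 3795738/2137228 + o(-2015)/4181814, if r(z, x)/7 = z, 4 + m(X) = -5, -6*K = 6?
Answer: 1024200967955/372395415483 ≈ 2.7503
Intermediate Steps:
K = -1 (K = -1/6*6 = -1)
m(X) = -9 (m(X) = -4 - 5 = -9)
r(z, x) = 7*z
W(l) = -7 + l (W(l) = l + 7*(-1) = l - 7 = -7 + l)
o(S) = -9 + S*(-7 + S) (o(S) = S*(-7 + S) - 9 = -9 + S*(-7 + S))
3795738/2137228 + o(-2015)/4181814 = 3795738/2137228 + (-9 - 2015*(-7 - 2015))/4181814 = 3795738*(1/2137228) + (-9 - 2015*(-2022))*(1/4181814) = 1897869/1068614 + (-9 + 4074330)*(1/4181814) = 1897869/1068614 + 4074321*(1/4181814) = 1897869/1068614 + 1358107/1393938 = 1024200967955/372395415483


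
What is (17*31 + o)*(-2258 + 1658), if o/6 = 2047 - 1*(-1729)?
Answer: -13909800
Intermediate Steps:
o = 22656 (o = 6*(2047 - 1*(-1729)) = 6*(2047 + 1729) = 6*3776 = 22656)
(17*31 + o)*(-2258 + 1658) = (17*31 + 22656)*(-2258 + 1658) = (527 + 22656)*(-600) = 23183*(-600) = -13909800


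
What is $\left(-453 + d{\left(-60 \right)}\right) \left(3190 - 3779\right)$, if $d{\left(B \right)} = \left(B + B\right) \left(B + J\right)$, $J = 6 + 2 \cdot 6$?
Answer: $-2701743$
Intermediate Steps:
$J = 18$ ($J = 6 + 12 = 18$)
$d{\left(B \right)} = 2 B \left(18 + B\right)$ ($d{\left(B \right)} = \left(B + B\right) \left(B + 18\right) = 2 B \left(18 + B\right)$)
$\left(-453 + d{\left(-60 \right)}\right) \left(3190 - 3779\right) = \left(-453 + 2 \left(-60\right) \left(18 - 60\right)\right) \left(3190 - 3779\right) = \left(-453 + 2 \left(-60\right) \left(-42\right)\right) \left(-589\right) = \left(-453 + 5040\right) \left(-589\right) = 4587 \left(-589\right) = -2701743$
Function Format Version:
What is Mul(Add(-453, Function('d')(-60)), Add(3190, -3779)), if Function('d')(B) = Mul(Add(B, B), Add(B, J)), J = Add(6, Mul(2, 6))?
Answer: -2701743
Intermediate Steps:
J = 18 (J = Add(6, 12) = 18)
Function('d')(B) = Mul(2, B, Add(18, B)) (Function('d')(B) = Mul(Add(B, B), Add(B, 18)) = Mul(Mul(2, B), Add(18, B)) = Mul(2, B, Add(18, B)))
Mul(Add(-453, Function('d')(-60)), Add(3190, -3779)) = Mul(Add(-453, Mul(2, -60, Add(18, -60))), Add(3190, -3779)) = Mul(Add(-453, Mul(2, -60, -42)), -589) = Mul(Add(-453, 5040), -589) = Mul(4587, -589) = -2701743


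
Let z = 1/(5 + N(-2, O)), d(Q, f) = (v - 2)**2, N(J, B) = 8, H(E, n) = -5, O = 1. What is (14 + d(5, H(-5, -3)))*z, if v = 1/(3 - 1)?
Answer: 5/4 ≈ 1.2500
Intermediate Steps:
v = 1/2 ≈ 0.50000
d(Q, f) = 9/4 (d(Q, f) = (1/2 - 2)**2 = (-3/2)**2 = 9/4)
z = 1/13 (z = 1/(5 + 8) = 1/13 ≈ 0.076923)
(14 + d(5, H(-5, -3)))*z = (14 + 9/4)*(1/13) = (65/4)*(1/13) = 5/4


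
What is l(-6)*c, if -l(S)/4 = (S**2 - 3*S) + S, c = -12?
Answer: 2304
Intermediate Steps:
l(S) = -4*S**2 + 8*S (l(S) = -4*((S**2 - 3*S) + S) = -4*(S**2 - 2*S) = -4*S**2 + 8*S)
l(-6)*c = (4*(-6)*(2 - 1*(-6)))*(-12) = (4*(-6)*(2 + 6))*(-12) = (4*(-6)*8)*(-12) = -192*(-12) = 2304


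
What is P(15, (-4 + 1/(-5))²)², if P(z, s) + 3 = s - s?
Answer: 9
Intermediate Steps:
P(z, s) = -3 (P(z, s) = -3 + (s - s) = -3 + 0 = -3)
P(15, (-4 + 1/(-5))²)² = (-3)² = 9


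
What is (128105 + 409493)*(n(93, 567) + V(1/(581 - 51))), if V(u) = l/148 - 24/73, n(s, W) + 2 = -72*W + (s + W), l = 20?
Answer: -58323409748622/2701 ≈ -2.1593e+10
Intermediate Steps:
n(s, W) = -2 + s - 71*W (n(s, W) = -2 + (-72*W + (s + W)) = -2 + (-72*W + (W + s)) = -2 + (s - 71*W) = -2 + s - 71*W)
V(u) = -523/2701 (V(u) = 20/148 - 24/73 = 20*(1/148) - 24*1/73 = 5/37 - 24/73 = -523/2701)
(128105 + 409493)*(n(93, 567) + V(1/(581 - 51))) = (128105 + 409493)*((-2 + 93 - 71*567) - 523/2701) = 537598*((-2 + 93 - 40257) - 523/2701) = 537598*(-40166 - 523/2701) = 537598*(-108488889/2701) = -58323409748622/2701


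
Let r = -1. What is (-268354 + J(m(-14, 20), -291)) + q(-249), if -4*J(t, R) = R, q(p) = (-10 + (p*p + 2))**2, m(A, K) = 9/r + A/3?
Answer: 15371455071/4 ≈ 3.8429e+9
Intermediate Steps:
m(A, K) = -9 + A/3 (m(A, K) = 9/(-1) + A/3 = 9*(-1) + A*(1/3) = -9 + A/3)
q(p) = (-8 + p**2)**2 (q(p) = (-10 + (p**2 + 2))**2 = (-10 + (2 + p**2))**2 = (-8 + p**2)**2)
J(t, R) = -R/4
(-268354 + J(m(-14, 20), -291)) + q(-249) = (-268354 - 1/4*(-291)) + (-8 + (-249)**2)**2 = (-268354 + 291/4) + (-8 + 62001)**2 = -1073125/4 + 61993**2 = -1073125/4 + 3843132049 = 15371455071/4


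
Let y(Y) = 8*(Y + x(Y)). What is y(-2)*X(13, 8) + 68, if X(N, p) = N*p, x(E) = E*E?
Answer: 1732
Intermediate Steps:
x(E) = E²
y(Y) = 8*Y + 8*Y² (y(Y) = 8*(Y + Y²) = 8*Y + 8*Y²)
y(-2)*X(13, 8) + 68 = (8*(-2)*(1 - 2))*(13*8) + 68 = (8*(-2)*(-1))*104 + 68 = 16*104 + 68 = 1664 + 68 = 1732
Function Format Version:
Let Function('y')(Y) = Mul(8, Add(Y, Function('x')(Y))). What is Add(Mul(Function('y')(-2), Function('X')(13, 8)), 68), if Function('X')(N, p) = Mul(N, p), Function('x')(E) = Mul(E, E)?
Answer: 1732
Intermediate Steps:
Function('x')(E) = Pow(E, 2)
Function('y')(Y) = Add(Mul(8, Y), Mul(8, Pow(Y, 2))) (Function('y')(Y) = Mul(8, Add(Y, Pow(Y, 2))) = Add(Mul(8, Y), Mul(8, Pow(Y, 2))))
Add(Mul(Function('y')(-2), Function('X')(13, 8)), 68) = Add(Mul(Mul(8, -2, Add(1, -2)), Mul(13, 8)), 68) = Add(Mul(Mul(8, -2, -1), 104), 68) = Add(Mul(16, 104), 68) = Add(1664, 68) = 1732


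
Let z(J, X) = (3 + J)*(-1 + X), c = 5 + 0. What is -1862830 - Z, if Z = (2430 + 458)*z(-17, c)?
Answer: -1701102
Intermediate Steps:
c = 5
z(J, X) = (-1 + X)*(3 + J)
Z = -161728 (Z = (2430 + 458)*(-3 - 1*(-17) + 3*5 - 17*5) = 2888*(-3 + 17 + 15 - 85) = 2888*(-56) = -161728)
-1862830 - Z = -1862830 - 1*(-161728) = -1862830 + 161728 = -1701102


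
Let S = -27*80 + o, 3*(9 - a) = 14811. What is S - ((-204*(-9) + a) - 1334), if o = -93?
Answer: 2173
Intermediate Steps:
a = -4928 (a = 9 - 1/3*14811 = 9 - 4937 = -4928)
S = -2253 (S = -27*80 - 93 = -2160 - 93 = -2253)
S - ((-204*(-9) + a) - 1334) = -2253 - ((-204*(-9) - 4928) - 1334) = -2253 - ((1836 - 4928) - 1334) = -2253 - (-3092 - 1334) = -2253 - 1*(-4426) = -2253 + 4426 = 2173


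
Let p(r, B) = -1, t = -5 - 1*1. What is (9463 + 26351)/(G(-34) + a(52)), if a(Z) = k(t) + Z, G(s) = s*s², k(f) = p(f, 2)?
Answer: -35814/39253 ≈ -0.91239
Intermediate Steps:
t = -6 (t = -5 - 1 = -6)
k(f) = -1
G(s) = s³
a(Z) = -1 + Z
(9463 + 26351)/(G(-34) + a(52)) = (9463 + 26351)/((-34)³ + (-1 + 52)) = 35814/(-39304 + 51) = 35814/(-39253) = 35814*(-1/39253) = -35814/39253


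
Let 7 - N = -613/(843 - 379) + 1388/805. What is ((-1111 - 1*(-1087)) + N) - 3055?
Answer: -1147604007/373520 ≈ -3072.4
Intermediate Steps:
N = 2464073/373520 (N = 7 - (-613/(843 - 379) + 1388/805) = 7 - (-613/464 + 1388*(1/805)) = 7 - (-613*1/464 + 1388/805) = 7 - (-613/464 + 1388/805) = 7 - 1*150567/373520 = 7 - 150567/373520 = 2464073/373520 ≈ 6.5969)
((-1111 - 1*(-1087)) + N) - 3055 = ((-1111 - 1*(-1087)) + 2464073/373520) - 3055 = ((-1111 + 1087) + 2464073/373520) - 3055 = (-24 + 2464073/373520) - 3055 = -6500407/373520 - 3055 = -1147604007/373520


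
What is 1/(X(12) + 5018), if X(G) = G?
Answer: 1/5030 ≈ 0.00019881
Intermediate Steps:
1/(X(12) + 5018) = 1/(12 + 5018) = 1/5030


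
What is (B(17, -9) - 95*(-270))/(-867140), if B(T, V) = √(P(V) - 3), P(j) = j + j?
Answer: -2565/86714 - I*√21/867140 ≈ -0.02958 - 5.2847e-6*I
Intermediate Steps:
P(j) = 2*j
B(T, V) = √(-3 + 2*V) (B(T, V) = √(2*V - 3) = √(-3 + 2*V))
(B(17, -9) - 95*(-270))/(-867140) = (√(-3 + 2*(-9)) - 95*(-270))/(-867140) = (√(-3 - 18) + 25650)*(-1/867140) = (√(-21) + 25650)*(-1/867140) = (I*√21 + 25650)*(-1/867140) = (25650 + I*√21)*(-1/867140) = -2565/86714 - I*√21/867140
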